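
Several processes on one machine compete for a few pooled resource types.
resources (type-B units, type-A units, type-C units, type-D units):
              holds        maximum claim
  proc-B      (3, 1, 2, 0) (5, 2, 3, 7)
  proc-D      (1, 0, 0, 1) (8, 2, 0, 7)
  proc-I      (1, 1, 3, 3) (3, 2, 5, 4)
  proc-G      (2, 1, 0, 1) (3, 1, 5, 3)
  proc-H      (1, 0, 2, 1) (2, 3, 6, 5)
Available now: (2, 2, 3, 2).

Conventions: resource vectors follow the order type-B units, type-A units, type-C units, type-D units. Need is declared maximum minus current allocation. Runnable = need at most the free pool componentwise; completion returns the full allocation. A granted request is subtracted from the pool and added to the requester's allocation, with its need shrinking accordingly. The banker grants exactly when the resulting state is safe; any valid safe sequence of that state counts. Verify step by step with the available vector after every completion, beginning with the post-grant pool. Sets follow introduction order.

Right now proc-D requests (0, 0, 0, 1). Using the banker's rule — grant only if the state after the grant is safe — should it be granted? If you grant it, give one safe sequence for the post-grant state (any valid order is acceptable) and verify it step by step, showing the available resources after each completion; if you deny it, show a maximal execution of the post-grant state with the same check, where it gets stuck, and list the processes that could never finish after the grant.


DENY. Granting would leave the state unsafe.
Key observation: after proc-I, proc-G, proc-H the pool peaks at (6, 4, 8, 6), and each blocked process is short somewhere: proc-B on type-D units; proc-D on type-B units.
On the post-grant state, proc-I, proc-G, proc-H is a maximal run — nothing extends it. Step-by-step check:
  pool = (2, 2, 3, 1)
  proc-I needs (2, 1, 2, 1) <= (2, 2, 3, 1) -> finishes; pool += (1, 1, 3, 3) = (3, 3, 6, 4)
  proc-G needs (1, 0, 5, 2) <= (3, 3, 6, 4) -> finishes; pool += (2, 1, 0, 1) = (5, 4, 6, 5)
  proc-H needs (1, 3, 4, 4) <= (5, 4, 6, 5) -> finishes; pool += (1, 0, 2, 1) = (6, 4, 8, 6)
  blocked: proc-B wants (2, 1, 1, 7), pool (6, 4, 8, 6) — not enough type-D units
  blocked: proc-D wants (7, 2, 0, 5), pool (6, 4, 8, 6) — not enough type-B units
Had the request been granted, proc-B and proc-D could never finish.


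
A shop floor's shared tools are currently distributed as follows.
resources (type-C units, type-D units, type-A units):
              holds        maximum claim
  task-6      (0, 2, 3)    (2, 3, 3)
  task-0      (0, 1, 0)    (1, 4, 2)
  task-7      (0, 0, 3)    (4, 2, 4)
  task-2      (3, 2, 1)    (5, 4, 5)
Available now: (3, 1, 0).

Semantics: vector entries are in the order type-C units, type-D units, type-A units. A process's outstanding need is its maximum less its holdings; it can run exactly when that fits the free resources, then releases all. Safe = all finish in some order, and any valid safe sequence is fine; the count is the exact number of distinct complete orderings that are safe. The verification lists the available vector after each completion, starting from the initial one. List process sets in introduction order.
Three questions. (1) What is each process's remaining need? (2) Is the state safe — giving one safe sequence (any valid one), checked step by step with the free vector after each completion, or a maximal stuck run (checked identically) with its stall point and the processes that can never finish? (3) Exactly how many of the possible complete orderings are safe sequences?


(1) Remaining need (order type-C units, type-D units, type-A units):
  task-6: (2, 1, 0)
  task-0: (1, 3, 2)
  task-7: (4, 2, 1)
  task-2: (2, 2, 4)
(2) UNSAFE — no complete ordering exists.
Key observation: after task-6, task-0 the pool peaks at (3, 4, 3), and each blocked process is short somewhere: task-7 on type-C units; task-2 on type-A units.
A maximal execution: task-6, task-0 — then nothing else fits. Verifying each step:
  pool = (3, 1, 0)
  run task-6 (needs (2, 1, 0), free (3, 1, 0)); after release of (0, 2, 3) the pool is (3, 3, 3)
  run task-0 (needs (1, 3, 2), free (3, 3, 3)); after release of (0, 1, 0) the pool is (3, 4, 3)
  task-7 still needs (4, 2, 1) but only (3, 4, 3) is free — short on type-C units
  task-2 still needs (2, 2, 4) but only (3, 4, 3) is free — short on type-A units
Permanently blocked: task-7 and task-2.
(3) The exact count: 0 of the possible complete orderings are safe sequences.


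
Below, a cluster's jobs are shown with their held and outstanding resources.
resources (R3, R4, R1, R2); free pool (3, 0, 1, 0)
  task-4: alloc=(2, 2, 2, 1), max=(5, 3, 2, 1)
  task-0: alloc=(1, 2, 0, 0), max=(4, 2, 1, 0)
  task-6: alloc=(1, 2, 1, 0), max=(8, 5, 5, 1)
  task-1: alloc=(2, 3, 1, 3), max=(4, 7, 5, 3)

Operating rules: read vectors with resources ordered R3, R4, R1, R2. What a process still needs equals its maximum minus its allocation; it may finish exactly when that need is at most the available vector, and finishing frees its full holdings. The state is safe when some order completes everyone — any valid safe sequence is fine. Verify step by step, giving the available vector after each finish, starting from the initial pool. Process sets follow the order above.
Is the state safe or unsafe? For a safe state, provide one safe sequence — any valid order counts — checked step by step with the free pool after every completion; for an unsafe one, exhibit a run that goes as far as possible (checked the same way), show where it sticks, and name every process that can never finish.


UNSAFE — no complete ordering exists.
Key observation: after task-0, task-4 complete, (6, 4, 3, 1) is the best the pool ever gets, yet each leftover process wants more R1.
Going as far as possible: task-0, task-4; after that, nothing fits. Check, step by step:
  pool = (3, 0, 1, 0)
  run task-0 (needs (3, 0, 1, 0), free (3, 0, 1, 0)); after release of (1, 2, 0, 0) the pool is (4, 2, 1, 0)
  run task-4 (needs (3, 1, 0, 0), free (4, 2, 1, 0)); after release of (2, 2, 2, 1) the pool is (6, 4, 3, 1)
  task-6 cannot run: need (7, 3, 4, 1) vs free (6, 4, 3, 1) (insufficient R3 and R1)
  task-1 cannot run: need (2, 4, 4, 0) vs free (6, 4, 3, 1) (insufficient R1)
Permanently blocked: task-6 and task-1.


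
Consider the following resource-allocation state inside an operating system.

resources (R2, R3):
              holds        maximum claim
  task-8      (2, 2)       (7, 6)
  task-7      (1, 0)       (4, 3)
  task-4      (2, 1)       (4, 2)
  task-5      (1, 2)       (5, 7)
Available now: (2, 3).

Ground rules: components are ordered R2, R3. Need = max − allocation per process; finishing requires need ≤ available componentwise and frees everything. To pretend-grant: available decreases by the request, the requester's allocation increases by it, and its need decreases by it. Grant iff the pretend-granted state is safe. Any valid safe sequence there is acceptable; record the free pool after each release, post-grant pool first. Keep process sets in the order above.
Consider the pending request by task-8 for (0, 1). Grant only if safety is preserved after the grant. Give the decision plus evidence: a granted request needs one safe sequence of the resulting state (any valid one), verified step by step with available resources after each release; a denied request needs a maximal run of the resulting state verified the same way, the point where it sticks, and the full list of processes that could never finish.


GRANT. The post-grant state is safe; one safe sequence: task-4, task-7, task-8, task-5.
Key observation: after the grant the pool drops to (2, 2), which still lets task-4 finish first and unwind the rest.
Check on the post-grant state, step by step:
  pool = (2, 2)
  run task-4 (needs (2, 1), free (2, 2)); after release of (2, 1) the pool is (4, 3)
  run task-7 (needs (3, 3), free (4, 3)); after release of (1, 0) the pool is (5, 3)
  run task-8 (needs (5, 3), free (5, 3)); after release of (2, 3) the pool is (7, 6)
  run task-5 (needs (4, 5), free (7, 6)); after release of (1, 2) the pool is (8, 8)


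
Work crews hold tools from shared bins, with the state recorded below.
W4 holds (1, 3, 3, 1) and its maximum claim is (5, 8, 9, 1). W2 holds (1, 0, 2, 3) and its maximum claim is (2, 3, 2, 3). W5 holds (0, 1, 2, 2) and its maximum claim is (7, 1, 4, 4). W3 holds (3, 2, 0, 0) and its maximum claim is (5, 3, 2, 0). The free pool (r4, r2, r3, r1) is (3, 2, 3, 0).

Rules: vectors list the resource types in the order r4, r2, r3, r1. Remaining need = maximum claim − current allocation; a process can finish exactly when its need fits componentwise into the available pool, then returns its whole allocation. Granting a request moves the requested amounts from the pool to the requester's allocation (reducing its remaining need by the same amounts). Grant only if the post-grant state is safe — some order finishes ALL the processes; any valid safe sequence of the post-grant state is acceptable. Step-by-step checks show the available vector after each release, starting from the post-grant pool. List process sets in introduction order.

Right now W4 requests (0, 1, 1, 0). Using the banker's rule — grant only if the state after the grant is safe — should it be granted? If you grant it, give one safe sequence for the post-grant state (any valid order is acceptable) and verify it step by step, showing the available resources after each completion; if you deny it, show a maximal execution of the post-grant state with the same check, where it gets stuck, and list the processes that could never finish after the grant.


GRANT — the state after the grant stays safe, e.g. via W3, W2, W5, W4.
Key observation: the transfer keeps a workable pool ((3, 1, 2, 0)); W3 starts the safe sequence.
Step-by-step check of the post-grant state:
  pool = (3, 1, 2, 0)
  W3: need (2, 1, 2, 0) fits (3, 1, 2, 0); releases (3, 2, 0, 0), pool now (6, 3, 2, 0)
  W2: need (1, 3, 0, 0) fits (6, 3, 2, 0); releases (1, 0, 2, 3), pool now (7, 3, 4, 3)
  W5: need (7, 0, 2, 2) fits (7, 3, 4, 3); releases (0, 1, 2, 2), pool now (7, 4, 6, 5)
  W4: need (4, 4, 5, 0) fits (7, 4, 6, 5); releases (1, 4, 4, 1), pool now (8, 8, 10, 6)


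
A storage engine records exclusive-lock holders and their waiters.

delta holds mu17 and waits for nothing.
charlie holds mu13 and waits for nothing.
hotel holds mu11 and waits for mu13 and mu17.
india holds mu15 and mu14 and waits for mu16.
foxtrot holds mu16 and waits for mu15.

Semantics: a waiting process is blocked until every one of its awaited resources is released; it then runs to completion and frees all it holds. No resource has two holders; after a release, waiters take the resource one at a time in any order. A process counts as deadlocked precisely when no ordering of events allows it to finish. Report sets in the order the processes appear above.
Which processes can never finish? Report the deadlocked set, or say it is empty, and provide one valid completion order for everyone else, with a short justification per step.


Deadlocked: india and foxtrot.
Key observation: the cycle india -> foxtrot -> india can never break — each member waits on the next; no other process is dragged down with it.
The rest can finish in the order charlie, delta, hotel.
Walking it through:
  run charlie (it waits on nothing); releases mu13
  run delta (it waits on nothing); releases mu17
  hotel waits on mu13 and mu17 — all released -> runs and releases mu11


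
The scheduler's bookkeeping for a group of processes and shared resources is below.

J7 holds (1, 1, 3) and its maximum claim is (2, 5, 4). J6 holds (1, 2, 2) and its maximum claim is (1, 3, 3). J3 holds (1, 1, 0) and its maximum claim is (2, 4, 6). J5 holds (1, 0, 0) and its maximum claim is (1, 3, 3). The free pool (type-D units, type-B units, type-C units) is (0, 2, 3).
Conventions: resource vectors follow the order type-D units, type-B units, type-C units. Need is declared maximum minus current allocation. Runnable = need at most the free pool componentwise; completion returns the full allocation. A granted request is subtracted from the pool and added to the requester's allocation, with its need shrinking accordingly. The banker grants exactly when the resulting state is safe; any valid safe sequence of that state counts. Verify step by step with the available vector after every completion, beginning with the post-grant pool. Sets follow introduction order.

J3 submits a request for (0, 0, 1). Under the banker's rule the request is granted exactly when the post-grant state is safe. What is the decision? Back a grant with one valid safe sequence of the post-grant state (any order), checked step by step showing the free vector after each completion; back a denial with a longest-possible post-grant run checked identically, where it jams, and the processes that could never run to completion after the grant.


GRANT: granting preserves safety; a valid post-grant sequence is J6, J5, J7, J3.
Key observation: granting shrinks the pool to (0, 2, 2), yet J6 still fits and the chain goes through.
Check on the post-grant state, step by step:
  pool = (0, 2, 2)
  J6 needs (0, 1, 1) <= (0, 2, 2) -> finishes; pool += (1, 2, 2) = (1, 4, 4)
  J5 needs (0, 3, 3) <= (1, 4, 4) -> finishes; pool += (1, 0, 0) = (2, 4, 4)
  J7 needs (1, 4, 1) <= (2, 4, 4) -> finishes; pool += (1, 1, 3) = (3, 5, 7)
  J3 needs (1, 3, 5) <= (3, 5, 7) -> finishes; pool += (1, 1, 1) = (4, 6, 8)


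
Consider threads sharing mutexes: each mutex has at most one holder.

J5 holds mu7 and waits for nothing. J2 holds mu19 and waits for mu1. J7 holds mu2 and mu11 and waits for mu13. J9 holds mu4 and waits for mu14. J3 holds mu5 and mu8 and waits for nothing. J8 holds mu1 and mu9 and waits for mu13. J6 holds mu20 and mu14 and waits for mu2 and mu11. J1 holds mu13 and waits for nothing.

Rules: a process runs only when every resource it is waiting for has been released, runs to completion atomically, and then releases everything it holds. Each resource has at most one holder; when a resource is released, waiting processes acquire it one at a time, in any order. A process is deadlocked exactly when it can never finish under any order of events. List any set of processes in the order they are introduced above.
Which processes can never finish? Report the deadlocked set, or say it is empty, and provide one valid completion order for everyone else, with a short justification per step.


No process is deadlocked.
Key observation: there is no circular wait here — follow any chain and it reaches a process that is free to run now.
The rest can finish in the order J1, J8, J7, J2, J5, J6, J9, J3.
Verifying each step:
  run J1 (it waits on nothing); releases mu13
  run J8 (all its waits — mu13 — are resolved); releases mu1 and mu9
  run J7 (all its waits — mu13 — are resolved); releases mu2 and mu11
  run J2 (all its waits — mu1 — are resolved); releases mu19
  run J5 (it waits on nothing); releases mu7
  run J6 (all its waits — mu2 and mu11 — are resolved); releases mu20 and mu14
  run J9 (all its waits — mu14 — are resolved); releases mu4
  run J3 (it waits on nothing); releases mu5 and mu8


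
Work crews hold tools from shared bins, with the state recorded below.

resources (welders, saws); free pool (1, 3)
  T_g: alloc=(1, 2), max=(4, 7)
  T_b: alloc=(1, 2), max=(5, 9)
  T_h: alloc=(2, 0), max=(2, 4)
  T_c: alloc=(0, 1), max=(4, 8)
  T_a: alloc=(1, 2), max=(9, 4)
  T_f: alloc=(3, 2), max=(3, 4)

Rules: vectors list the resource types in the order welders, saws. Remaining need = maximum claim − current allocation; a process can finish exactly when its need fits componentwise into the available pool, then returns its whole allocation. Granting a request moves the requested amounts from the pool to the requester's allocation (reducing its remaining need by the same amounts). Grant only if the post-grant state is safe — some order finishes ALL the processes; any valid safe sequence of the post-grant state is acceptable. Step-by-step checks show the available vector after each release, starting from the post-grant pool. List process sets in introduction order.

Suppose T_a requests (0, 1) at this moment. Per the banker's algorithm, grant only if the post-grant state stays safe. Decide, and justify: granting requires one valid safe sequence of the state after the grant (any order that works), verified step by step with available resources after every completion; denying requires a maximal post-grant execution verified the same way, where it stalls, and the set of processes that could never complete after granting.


DENY. Granting would leave the state unsafe.
Key observation: after T_f, T_h the pool peaks at (6, 4), and each blocked process is short somewhere: T_g on saws; T_b on saws; T_c on saws; T_a on welders.
On the post-grant state, T_f, T_h is a maximal run — nothing extends it. Walking it through:
  pool = (1, 2)
  T_f: need (0, 2) fits (1, 2); releases (3, 2), pool now (4, 4)
  T_h: need (0, 4) fits (4, 4); releases (2, 0), pool now (6, 4)
  blocked: T_g wants (3, 5), pool (6, 4) — not enough saws
  blocked: T_b wants (4, 7), pool (6, 4) — not enough saws
  blocked: T_c wants (4, 7), pool (6, 4) — not enough saws
  blocked: T_a wants (8, 1), pool (6, 4) — not enough welders
Processes that could never finish after the grant: T_g, T_b, T_c and T_a.


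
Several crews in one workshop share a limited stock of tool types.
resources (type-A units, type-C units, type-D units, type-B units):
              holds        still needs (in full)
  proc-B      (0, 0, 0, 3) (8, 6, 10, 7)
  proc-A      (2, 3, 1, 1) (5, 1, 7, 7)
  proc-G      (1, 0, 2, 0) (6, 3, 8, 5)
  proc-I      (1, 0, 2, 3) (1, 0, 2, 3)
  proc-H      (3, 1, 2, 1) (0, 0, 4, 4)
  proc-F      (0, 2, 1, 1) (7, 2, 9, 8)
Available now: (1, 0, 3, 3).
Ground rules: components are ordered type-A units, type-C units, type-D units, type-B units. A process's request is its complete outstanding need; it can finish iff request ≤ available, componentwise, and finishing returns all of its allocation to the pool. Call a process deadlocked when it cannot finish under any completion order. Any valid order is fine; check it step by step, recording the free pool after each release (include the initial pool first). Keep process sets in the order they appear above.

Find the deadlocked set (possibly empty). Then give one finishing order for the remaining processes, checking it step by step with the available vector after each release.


No process is deadlocked.
Key observation: no deadlock: proc-I fits now, and the freed resources carry the rest through.
The rest can finish in the order proc-I, proc-H, proc-A, proc-G, proc-F, proc-B. Walking it through:
  pool = (1, 0, 3, 3)
  proc-I: need (1, 0, 2, 3) fits (1, 0, 3, 3); releases (1, 0, 2, 3), pool now (2, 0, 5, 6)
  proc-H: need (0, 0, 4, 4) fits (2, 0, 5, 6); releases (3, 1, 2, 1), pool now (5, 1, 7, 7)
  proc-A: need (5, 1, 7, 7) fits (5, 1, 7, 7); releases (2, 3, 1, 1), pool now (7, 4, 8, 8)
  proc-G: need (6, 3, 8, 5) fits (7, 4, 8, 8); releases (1, 0, 2, 0), pool now (8, 4, 10, 8)
  proc-F: need (7, 2, 9, 8) fits (8, 4, 10, 8); releases (0, 2, 1, 1), pool now (8, 6, 11, 9)
  proc-B: need (8, 6, 10, 7) fits (8, 6, 11, 9); releases (0, 0, 0, 3), pool now (8, 6, 11, 12)


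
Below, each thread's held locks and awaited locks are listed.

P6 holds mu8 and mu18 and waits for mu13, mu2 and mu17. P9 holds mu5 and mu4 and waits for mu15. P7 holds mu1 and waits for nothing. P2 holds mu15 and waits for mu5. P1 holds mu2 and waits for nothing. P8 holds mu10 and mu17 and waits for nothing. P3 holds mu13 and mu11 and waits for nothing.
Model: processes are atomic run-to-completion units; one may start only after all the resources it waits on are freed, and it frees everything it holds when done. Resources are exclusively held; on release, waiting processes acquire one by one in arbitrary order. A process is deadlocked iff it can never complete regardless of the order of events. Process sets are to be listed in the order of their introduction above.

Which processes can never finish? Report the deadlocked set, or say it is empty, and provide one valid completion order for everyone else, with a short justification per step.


Deadlocked: P9 and P2.
Key observation: the waits loop around P9 -> P2 -> P9 with no way out; no other process is dragged down with it.
One completion order for the rest: P1, P8, P3, P6, P7.
Check, step by step:
  run P1 (it waits on nothing); releases mu2
  run P8 (it waits on nothing); releases mu10 and mu17
  run P3 (it waits on nothing); releases mu13 and mu11
  run P6 (all its waits — mu13, mu2 and mu17 — are resolved); releases mu8 and mu18
  run P7 (it waits on nothing); releases mu1


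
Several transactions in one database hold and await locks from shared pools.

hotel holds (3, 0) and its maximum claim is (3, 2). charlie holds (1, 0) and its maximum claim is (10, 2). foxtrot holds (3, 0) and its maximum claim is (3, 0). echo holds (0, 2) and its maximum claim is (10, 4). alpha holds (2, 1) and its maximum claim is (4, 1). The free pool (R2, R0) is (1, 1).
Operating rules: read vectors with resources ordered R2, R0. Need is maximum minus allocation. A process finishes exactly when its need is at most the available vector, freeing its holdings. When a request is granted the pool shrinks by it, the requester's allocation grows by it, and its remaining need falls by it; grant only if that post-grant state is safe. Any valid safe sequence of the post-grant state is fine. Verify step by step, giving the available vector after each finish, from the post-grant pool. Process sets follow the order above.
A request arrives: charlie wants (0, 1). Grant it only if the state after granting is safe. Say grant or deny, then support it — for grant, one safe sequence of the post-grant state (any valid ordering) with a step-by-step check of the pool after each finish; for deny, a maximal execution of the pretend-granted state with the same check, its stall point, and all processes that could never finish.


DENY. Granting would leave the state unsafe.
Key observation: after foxtrot, alpha the pool peaks at (6, 1), and each blocked process is short somewhere: hotel on R0; charlie on R2; echo on R2, R0.
Pretend the grant happened; the run foxtrot, alpha goes as far as possible. Check, step by step:
  pool = (1, 0)
  run foxtrot (needs (0, 0), free (1, 0)); after release of (3, 0) the pool is (4, 0)
  run alpha (needs (2, 0), free (4, 0)); after release of (2, 1) the pool is (6, 1)
  hotel cannot run: need (0, 2) vs free (6, 1) (insufficient R0)
  charlie cannot run: need (9, 1) vs free (6, 1) (insufficient R2)
  echo cannot run: need (10, 2) vs free (6, 1) (insufficient R2 and R0)
Post-grant, the permanently blocked set is hotel, charlie and echo.


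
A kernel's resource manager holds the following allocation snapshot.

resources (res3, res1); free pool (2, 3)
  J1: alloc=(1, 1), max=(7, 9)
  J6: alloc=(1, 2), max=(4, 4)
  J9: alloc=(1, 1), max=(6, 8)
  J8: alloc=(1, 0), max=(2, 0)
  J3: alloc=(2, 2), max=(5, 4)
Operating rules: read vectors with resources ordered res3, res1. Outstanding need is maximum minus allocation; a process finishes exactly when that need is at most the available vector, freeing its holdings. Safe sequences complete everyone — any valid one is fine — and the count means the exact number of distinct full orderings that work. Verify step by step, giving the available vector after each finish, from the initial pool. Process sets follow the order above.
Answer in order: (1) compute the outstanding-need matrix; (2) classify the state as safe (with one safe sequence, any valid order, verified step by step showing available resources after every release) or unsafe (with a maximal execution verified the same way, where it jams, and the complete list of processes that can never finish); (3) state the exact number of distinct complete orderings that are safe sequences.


(1) Remaining need (order res3, res1):
  J1: (6, 8)
  J6: (3, 2)
  J9: (5, 7)
  J8: (1, 0)
  J3: (3, 2)
(2) SAFE, for example via the order J8, J6, J3, J9, J1.
Key observation: the first exact fit in this order is J6 — it needs (3, 2) with (3, 3) free, meeting a requested resource to the last unit.
Check, step by step:
  pool = (2, 3)
  J8: need (1, 0) fits (2, 3); releases (1, 0), pool now (3, 3)
  J6: need (3, 2) fits (3, 3); releases (1, 2), pool now (4, 5)
  J3: need (3, 2) fits (4, 5); releases (2, 2), pool now (6, 7)
  J9: need (5, 7) fits (6, 7); releases (1, 1), pool now (7, 8)
  J1: need (6, 8) fits (7, 8); releases (1, 1), pool now (8, 9)
(3) Precisely 2 of the possible complete orderings are safe sequences.


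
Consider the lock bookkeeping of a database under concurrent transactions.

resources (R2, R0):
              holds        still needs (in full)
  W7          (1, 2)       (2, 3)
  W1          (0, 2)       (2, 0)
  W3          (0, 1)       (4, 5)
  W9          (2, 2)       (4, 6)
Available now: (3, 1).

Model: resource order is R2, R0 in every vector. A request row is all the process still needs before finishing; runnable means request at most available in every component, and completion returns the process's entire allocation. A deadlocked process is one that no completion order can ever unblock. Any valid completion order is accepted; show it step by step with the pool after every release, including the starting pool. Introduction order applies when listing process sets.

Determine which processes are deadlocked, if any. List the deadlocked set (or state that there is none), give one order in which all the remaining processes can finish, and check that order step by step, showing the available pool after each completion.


No process is deadlocked.
Key observation: the pool covers W1 at once, and every later process fits after earlier releases.
One completion order for the rest: W1, W7, W3, W9. Check, step by step:
  pool = (3, 1)
  run W1 (needs (2, 0), free (3, 1)); after release of (0, 2) the pool is (3, 3)
  run W7 (needs (2, 3), free (3, 3)); after release of (1, 2) the pool is (4, 5)
  run W3 (needs (4, 5), free (4, 5)); after release of (0, 1) the pool is (4, 6)
  run W9 (needs (4, 6), free (4, 6)); after release of (2, 2) the pool is (6, 8)


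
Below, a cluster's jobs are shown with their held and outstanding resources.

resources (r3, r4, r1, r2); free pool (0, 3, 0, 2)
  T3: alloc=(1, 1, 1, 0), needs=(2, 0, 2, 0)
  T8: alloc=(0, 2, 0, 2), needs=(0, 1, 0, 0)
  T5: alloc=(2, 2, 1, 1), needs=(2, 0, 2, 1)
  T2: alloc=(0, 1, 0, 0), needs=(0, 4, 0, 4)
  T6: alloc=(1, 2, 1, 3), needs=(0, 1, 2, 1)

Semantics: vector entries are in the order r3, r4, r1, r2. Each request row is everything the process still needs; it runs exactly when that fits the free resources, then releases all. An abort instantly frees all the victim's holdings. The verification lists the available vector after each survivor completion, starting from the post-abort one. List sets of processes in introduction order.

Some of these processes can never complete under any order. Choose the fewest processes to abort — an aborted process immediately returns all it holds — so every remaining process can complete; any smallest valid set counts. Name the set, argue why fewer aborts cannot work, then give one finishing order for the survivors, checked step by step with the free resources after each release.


The answer: abort T3 and T5.
Key observation: aborting T3 and T5 returns (3, 3, 2, 1), and T6 — hopeless before — runs at step 1 with the returned capacity in the pool.
No one abort is enough; case by case: T3 alone leaves T5 blocked (short on r3 and r1); T8 alone leaves T3 blocked (short on r3 and r1); T5 alone leaves T3 blocked (short on r1); T2 alone leaves T3 blocked (short on r3 and r1); T6 alone leaves T3 blocked (short on r3 and r1).
The survivors complete as T6, T2, T8. Step-by-step check (starting from the post-abort pool):
  pool = (3, 6, 2, 3)
  run T6 (needs (0, 1, 2, 1), free (3, 6, 2, 3)); after release of (1, 2, 1, 3) the pool is (4, 8, 3, 6)
  run T2 (needs (0, 4, 0, 4), free (4, 8, 3, 6)); after release of (0, 1, 0, 0) the pool is (4, 9, 3, 6)
  run T8 (needs (0, 1, 0, 0), free (4, 9, 3, 6)); after release of (0, 2, 0, 2) the pool is (4, 11, 3, 8)


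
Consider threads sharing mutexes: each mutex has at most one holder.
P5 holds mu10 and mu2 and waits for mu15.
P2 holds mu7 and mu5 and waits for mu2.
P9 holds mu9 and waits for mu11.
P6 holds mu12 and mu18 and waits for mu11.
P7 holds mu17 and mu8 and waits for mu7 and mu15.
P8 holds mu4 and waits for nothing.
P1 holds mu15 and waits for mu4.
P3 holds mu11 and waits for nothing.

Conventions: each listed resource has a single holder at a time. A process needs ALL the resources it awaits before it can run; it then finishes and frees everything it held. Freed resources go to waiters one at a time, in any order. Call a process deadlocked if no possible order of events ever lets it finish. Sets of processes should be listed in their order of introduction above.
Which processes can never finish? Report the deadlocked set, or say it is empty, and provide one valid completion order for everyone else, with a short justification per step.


Nothing here is deadlocked.
Key observation: the wait relation is loop-free; peeling off processes with no waits unwinds the whole state.
One completion order for the rest: P8, P3, P1, P6, P5, P2, P7, P9.
Step-by-step check:
  P8: no waits; runs immediately, freeing mu4
  P3: no waits; runs immediately, freeing mu11
  P1 waits on mu4 — all released -> runs and releases mu15
  P6 waits on mu11 — all released -> runs and releases mu12 and mu18
  P5 waits on mu15 — all released -> runs and releases mu10 and mu2
  P2 waits on mu2 — all released -> runs and releases mu7 and mu5
  P7 waits on mu7 and mu15 — all released -> runs and releases mu17 and mu8
  P9 waits on mu11 — all released -> runs and releases mu9


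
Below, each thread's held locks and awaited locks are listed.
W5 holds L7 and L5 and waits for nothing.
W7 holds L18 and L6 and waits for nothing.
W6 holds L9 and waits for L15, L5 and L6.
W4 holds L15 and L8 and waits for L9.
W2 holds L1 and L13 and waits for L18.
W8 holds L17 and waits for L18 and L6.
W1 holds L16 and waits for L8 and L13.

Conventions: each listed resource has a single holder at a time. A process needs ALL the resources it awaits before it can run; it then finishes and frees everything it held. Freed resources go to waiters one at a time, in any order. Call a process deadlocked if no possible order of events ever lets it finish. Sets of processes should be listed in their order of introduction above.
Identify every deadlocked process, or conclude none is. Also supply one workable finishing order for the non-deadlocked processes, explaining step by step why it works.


Deadlocked: W6, W4 and W1.
Key observation: W6 -> W4 -> W6 is a circular wait — nothing in it can go first; W1 waits into the deadlock from upstream.
A valid finishing order for the others: W7, W5, W8, W2.
Verifying each step:
  run W7 (it waits on nothing); releases L18 and L6
  run W5 (it waits on nothing); releases L7 and L5
  W8: everything it awaited (L18 and L6) is free; runs, freeing L17
  W2: everything it awaited (L18) is free; runs, freeing L1 and L13


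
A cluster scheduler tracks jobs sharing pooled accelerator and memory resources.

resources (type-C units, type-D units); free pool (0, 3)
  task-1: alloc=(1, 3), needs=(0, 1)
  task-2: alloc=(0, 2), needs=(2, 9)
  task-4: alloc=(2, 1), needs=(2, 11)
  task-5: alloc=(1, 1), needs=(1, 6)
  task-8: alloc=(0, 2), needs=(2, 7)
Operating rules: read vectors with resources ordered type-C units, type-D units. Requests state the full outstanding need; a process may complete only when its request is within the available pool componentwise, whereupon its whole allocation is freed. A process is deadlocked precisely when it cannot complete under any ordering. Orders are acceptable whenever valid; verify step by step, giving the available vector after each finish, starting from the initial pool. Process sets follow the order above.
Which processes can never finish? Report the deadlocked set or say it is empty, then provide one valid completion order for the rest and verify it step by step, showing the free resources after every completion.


No process is deadlocked.
Key observation: no deadlock: task-1 fits now, and the freed resources carry the rest through.
The rest can finish in the order task-1, task-5, task-8, task-2, task-4. Walking it through:
  pool = (0, 3)
  task-1 needs (0, 1) <= (0, 3) -> finishes; pool += (1, 3) = (1, 6)
  task-5 needs (1, 6) <= (1, 6) -> finishes; pool += (1, 1) = (2, 7)
  task-8 needs (2, 7) <= (2, 7) -> finishes; pool += (0, 2) = (2, 9)
  task-2 needs (2, 9) <= (2, 9) -> finishes; pool += (0, 2) = (2, 11)
  task-4 needs (2, 11) <= (2, 11) -> finishes; pool += (2, 1) = (4, 12)


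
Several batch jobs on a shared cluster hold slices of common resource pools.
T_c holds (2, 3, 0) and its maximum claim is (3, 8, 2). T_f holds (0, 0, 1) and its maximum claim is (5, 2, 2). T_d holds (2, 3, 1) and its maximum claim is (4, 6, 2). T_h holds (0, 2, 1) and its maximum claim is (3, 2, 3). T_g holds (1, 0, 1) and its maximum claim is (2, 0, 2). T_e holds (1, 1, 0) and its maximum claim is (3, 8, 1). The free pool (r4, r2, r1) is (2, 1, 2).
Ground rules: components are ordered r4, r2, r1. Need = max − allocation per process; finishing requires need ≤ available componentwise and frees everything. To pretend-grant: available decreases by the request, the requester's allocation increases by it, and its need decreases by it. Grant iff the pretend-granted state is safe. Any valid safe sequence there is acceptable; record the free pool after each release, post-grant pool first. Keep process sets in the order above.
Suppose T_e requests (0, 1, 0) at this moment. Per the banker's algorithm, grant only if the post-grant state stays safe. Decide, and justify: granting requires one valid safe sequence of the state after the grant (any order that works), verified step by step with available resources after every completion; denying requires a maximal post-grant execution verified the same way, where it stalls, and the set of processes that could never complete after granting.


DENY: after the grant no complete ordering would exist.
Key observation: after T_g, T_h the pool peaks at (3, 2, 4), and each blocked process is short somewhere: T_c on r2; T_f on r4; T_d on r2; T_e on r2.
After a pretend grant, a maximal execution: T_g, T_h — then nothing else fits. Verifying each step:
  pool = (2, 0, 2)
  T_g: need (1, 0, 1) fits (2, 0, 2); releases (1, 0, 1), pool now (3, 0, 3)
  T_h: need (3, 0, 2) fits (3, 0, 3); releases (0, 2, 1), pool now (3, 2, 4)
  blocked: T_c wants (1, 5, 2), pool (3, 2, 4) — not enough r2
  blocked: T_f wants (5, 2, 1), pool (3, 2, 4) — not enough r4
  blocked: T_d wants (2, 3, 1), pool (3, 2, 4) — not enough r2
  blocked: T_e wants (2, 6, 1), pool (3, 2, 4) — not enough r2
Post-grant, the permanently blocked set is T_c, T_f, T_d and T_e.


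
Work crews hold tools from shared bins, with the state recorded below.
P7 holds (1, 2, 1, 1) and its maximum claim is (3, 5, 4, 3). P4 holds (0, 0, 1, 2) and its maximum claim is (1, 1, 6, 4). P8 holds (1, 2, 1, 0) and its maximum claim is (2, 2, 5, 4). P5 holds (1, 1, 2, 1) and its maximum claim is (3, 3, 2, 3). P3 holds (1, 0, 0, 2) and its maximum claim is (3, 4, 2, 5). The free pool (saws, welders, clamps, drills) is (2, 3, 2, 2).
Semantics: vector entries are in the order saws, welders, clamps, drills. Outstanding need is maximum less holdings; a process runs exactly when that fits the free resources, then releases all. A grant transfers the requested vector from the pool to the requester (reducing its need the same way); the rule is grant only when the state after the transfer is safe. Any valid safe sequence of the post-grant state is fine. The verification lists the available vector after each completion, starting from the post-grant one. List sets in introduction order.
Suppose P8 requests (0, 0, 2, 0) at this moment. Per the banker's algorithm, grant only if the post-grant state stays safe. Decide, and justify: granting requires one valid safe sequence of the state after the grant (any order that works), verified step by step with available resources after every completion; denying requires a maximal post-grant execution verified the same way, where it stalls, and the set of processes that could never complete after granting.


GRANT. The post-grant state is safe; one safe sequence: P5, P3, P8, P7, P4.
Key observation: with (2, 3, 0, 2) left after the transfer, P5 can run at once — the state stays safe.
Verifying the post-grant state step by step:
  pool = (2, 3, 0, 2)
  P5: need (2, 2, 0, 2) fits (2, 3, 0, 2); releases (1, 1, 2, 1), pool now (3, 4, 2, 3)
  P3: need (2, 4, 2, 3) fits (3, 4, 2, 3); releases (1, 0, 0, 2), pool now (4, 4, 2, 5)
  P8: need (1, 0, 2, 4) fits (4, 4, 2, 5); releases (1, 2, 3, 0), pool now (5, 6, 5, 5)
  P7: need (2, 3, 3, 2) fits (5, 6, 5, 5); releases (1, 2, 1, 1), pool now (6, 8, 6, 6)
  P4: need (1, 1, 5, 2) fits (6, 8, 6, 6); releases (0, 0, 1, 2), pool now (6, 8, 7, 8)


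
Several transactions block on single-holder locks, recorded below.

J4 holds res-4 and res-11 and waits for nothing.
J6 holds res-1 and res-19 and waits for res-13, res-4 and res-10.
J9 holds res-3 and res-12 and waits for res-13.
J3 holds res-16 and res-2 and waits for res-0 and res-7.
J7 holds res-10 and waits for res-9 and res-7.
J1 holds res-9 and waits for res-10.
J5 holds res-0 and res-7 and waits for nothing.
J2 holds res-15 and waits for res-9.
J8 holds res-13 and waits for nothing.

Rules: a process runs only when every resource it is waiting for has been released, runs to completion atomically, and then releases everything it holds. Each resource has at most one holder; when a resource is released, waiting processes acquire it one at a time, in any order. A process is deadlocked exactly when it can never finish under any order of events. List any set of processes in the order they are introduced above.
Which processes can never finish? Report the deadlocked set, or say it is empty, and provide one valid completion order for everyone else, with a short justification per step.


Deadlocked set: J6, J7, J1 and J2.
Key observation: J7 -> J1 -> J7 is a circular wait — nothing in it can go first; J6 and J2 wait into the deadlock from upstream.
A valid finishing order for the others: J4, J8, J5, J9, J3.
Walking it through:
  J4: no waits; runs immediately, freeing res-4 and res-11
  J8: no waits; runs immediately, freeing res-13
  J5: no waits; runs immediately, freeing res-0 and res-7
  J9 waits on res-13 — all released -> runs and releases res-3 and res-12
  J3 waits on res-0 and res-7 — all released -> runs and releases res-16 and res-2


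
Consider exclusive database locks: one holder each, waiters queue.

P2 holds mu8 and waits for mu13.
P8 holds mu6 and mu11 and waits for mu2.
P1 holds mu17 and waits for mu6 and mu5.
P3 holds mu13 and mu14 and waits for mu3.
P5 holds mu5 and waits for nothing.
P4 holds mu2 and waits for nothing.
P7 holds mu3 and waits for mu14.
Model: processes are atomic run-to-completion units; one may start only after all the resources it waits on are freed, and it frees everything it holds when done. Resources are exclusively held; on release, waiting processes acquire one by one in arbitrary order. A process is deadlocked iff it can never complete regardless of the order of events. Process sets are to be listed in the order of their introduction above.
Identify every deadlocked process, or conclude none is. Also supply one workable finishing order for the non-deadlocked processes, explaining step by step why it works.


Deadlocked set: P2, P3 and P7.
Key observation: the waits loop around P3 -> P7 -> P3 with no way out; P2 waits into the deadlock from upstream.
One completion order for the rest: P4, P5, P8, P1.
Walking it through:
  run P4 (it waits on nothing); releases mu2
  run P5 (it waits on nothing); releases mu5
  P8: everything it awaited (mu2) is free; runs, freeing mu6 and mu11
  P1: everything it awaited (mu6 and mu5) is free; runs, freeing mu17
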